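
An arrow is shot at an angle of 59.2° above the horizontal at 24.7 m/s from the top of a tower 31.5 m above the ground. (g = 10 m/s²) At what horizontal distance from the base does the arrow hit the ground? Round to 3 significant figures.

Components: v_x = 24.7 cos 59.2° = 12.65 m/s, v_y = 24.7 sin 59.2° = 21.22 m/s.
Vertical: 0 = 31.5 + 21.22 t − ½(10) t² ⇒ 5.000 t² − 21.22 t − 31.5 = 0.
t = [21.22 + √(450.3 + 630.0)] / 10.00 = 5.409 s.
Horizontal: R = v_x · t = 12.65 × 5.409 = 68.4 m.

68.4 m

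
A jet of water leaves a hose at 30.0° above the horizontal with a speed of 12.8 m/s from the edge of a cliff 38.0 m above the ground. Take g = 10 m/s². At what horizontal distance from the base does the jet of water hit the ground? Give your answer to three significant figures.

38.5 m

Components: v_x = 12.8 cos 30.0° = 11.09 m/s, v_y = 12.8 sin 30.0° = 6.400 m/s.
Vertical: 0 = 38.0 + 6.400 t − ½(10) t² ⇒ 5.000 t² − 6.400 t − 38.0 = 0.
t = [6.400 + √(40.96 + 760.0)] / 10.00 = 3.470 s.
Horizontal: R = v_x · t = 11.09 × 3.470 = 38.5 m.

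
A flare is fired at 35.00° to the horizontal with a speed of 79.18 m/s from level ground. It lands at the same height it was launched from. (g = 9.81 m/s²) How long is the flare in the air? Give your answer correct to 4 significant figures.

Vertical component: v_y = 79.18 sin 35.00° = 45.416 m/s.
For a projectile landing at launch height, time of flight is t = 2 v_y / g = 2 × 45.416 / 9.81 = 9.259 s.

9.259 s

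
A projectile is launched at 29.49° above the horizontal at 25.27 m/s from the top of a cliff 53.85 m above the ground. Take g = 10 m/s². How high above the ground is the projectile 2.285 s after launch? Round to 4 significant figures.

56.17 m

v_y0 = 25.27 sin 29.49° = 12.440 m/s.
y(t) = 53.85 + v_y0 t − ½ g t² = 53.85 + 12.440×2.285 − ½×10×2.285² = 56.17 m.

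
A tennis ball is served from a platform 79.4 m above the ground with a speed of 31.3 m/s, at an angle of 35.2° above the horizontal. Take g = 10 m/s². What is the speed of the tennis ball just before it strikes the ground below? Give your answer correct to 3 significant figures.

v_x = 31.3 cos 35.2° = 25.58 m/s is unchanged throughout.
For the vertical component, v_y² = v_y0² + 2 g h = (18.04)² + 2×10×79.4 = 1913, so |v_y| = 43.74 m/s.
Impact speed = √(v_x² + v_y²) = √(654.3 + 1913) = 50.7 m/s.

50.7 m/s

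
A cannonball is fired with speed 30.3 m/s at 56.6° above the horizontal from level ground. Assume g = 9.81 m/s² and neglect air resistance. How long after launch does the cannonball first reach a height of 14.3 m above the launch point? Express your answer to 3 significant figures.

v_y0 = 30.3 sin 56.6° = 25.30 m/s.
Set y = v_y0 t − ½ g t² = 14.3: 4.905 t² − 25.30 t + 14.3 = 0.
t = [25.30 ± √(640.1 − 280.6)] / 9.81 = (25.30 ± 18.96) / 9.81, giving t = 0.646 s or t = 4.51 s.
The cannonball is on the way up at the first time, so t = 0.646 s.

0.646 s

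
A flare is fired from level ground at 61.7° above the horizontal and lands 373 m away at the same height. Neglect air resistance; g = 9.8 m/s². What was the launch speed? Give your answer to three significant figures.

On level ground, R = v₀² sin(2θ) / g, so v₀ = √(R g / sin 2θ).
sin(2 × 61.7°) = 0.8348.
v₀ = √(373 × 9.8 / 0.8348) = √4379 = 66.2 m/s.

66.2 m/s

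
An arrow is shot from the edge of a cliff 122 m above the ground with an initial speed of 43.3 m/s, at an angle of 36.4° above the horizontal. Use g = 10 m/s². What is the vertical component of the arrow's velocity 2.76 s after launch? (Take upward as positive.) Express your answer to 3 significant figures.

Initial vertical component: v_y0 = 43.3 sin 36.4° = 25.70 m/s.
v_y(t) = v_y0 − g t = 25.70 − 10 × 2.76 = -1.90 m/s.

-1.90 m/s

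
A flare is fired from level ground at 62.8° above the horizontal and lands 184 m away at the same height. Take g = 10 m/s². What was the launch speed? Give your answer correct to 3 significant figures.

On level ground, R = v₀² sin(2θ) / g, so v₀ = √(R g / sin 2θ).
sin(2 × 62.8°) = 0.8131.
v₀ = √(184 × 10 / 0.8131) = √2263 = 47.6 m/s.

47.6 m/s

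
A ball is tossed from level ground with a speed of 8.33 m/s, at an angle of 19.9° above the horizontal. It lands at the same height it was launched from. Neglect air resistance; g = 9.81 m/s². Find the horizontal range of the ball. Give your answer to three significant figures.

Components: v_x = 8.33 cos 19.9° = 7.833 m/s, v_y = 8.33 sin 19.9° = 2.835 m/s.
Time of flight (same landing height): t = 2 v_y / g = 2 × 2.835 / 9.81 = 0.5780 s.
Range: R = v_x · t = 7.833 × 0.5780 = 4.53 m.

4.53 m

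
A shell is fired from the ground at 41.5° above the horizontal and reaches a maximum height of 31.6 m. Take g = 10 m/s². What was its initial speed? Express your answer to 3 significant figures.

At maximum height v_y = 0, so (v₀ sin θ)² = 2 g H.
v₀ sin 41.5° = √(2 × 10 × 31.6) = 25.14 m/s.
v₀ = 25.14 / sin 41.5° = 25.14 / 0.6626 = 37.9 m/s.

37.9 m/s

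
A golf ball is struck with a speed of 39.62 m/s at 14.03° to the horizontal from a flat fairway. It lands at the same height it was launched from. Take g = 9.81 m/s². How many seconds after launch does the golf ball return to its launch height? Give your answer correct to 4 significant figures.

Vertical component: v_y = 39.62 sin 14.03° = 9.6051 m/s.
For a projectile landing at launch height, time of flight is t = 2 v_y / g = 2 × 9.6051 / 9.81 = 1.958 s.

1.958 s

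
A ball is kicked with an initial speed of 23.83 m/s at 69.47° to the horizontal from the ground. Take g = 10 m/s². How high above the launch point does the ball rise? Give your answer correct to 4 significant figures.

Vertical component of launch velocity: v_y = 23.83 sin 69.47° = 22.317 m/s.
At the highest point the vertical velocity is zero, so v_y² = 2 g h_max.
h_max = (22.317)² / (2 × 10) = 498.05 / 20.00 = 24.90 m.

24.90 m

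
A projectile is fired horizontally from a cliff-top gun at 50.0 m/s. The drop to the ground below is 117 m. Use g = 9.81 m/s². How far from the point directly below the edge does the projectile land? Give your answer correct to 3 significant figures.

Initial vertical velocity is zero, so the fall time comes from h = ½ g t²: t = √(2 × 117 / 9.81) = 4.884 s.
Horizontal motion is uniform at 50.0 m/s, so x = 50.0 × 4.884 = 244 m.

244 m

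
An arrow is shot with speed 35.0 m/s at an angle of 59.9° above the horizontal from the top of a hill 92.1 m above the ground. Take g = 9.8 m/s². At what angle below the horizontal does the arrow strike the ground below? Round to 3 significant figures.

v_x = 35.0 cos 59.9° = 17.55 m/s.
At impact |v_y| = √(v_y0² + 2 g h) = √(30.28² + 2×9.8×92.1) = 52.17 m/s.
Angle below horizontal = arctan(|v_y| / v_x) = arctan(52.17 / 17.55) = 71.4°.

71.4°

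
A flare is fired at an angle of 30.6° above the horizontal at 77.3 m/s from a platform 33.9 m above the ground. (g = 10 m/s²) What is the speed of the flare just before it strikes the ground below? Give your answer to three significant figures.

v_x = 77.3 cos 30.6° = 66.54 m/s is unchanged throughout.
For the vertical component, v_y² = v_y0² + 2 g h = (39.35)² + 2×10×33.9 = 2226, so |v_y| = 47.18 m/s.
Impact speed = √(v_x² + v_y²) = √(4428 + 2226) = 81.6 m/s.

81.6 m/s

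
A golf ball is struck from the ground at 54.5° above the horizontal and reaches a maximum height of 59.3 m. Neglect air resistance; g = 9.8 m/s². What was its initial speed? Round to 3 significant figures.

At maximum height v_y = 0, so (v₀ sin θ)² = 2 g H.
v₀ sin 54.5° = √(2 × 9.8 × 59.3) = 34.09 m/s.
v₀ = 34.09 / sin 54.5° = 34.09 / 0.8141 = 41.9 m/s.

41.9 m/s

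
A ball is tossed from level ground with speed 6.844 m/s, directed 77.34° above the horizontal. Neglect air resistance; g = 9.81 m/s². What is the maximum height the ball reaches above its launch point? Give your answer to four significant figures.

2.273 m

Vertical component of launch velocity: v_y = 6.844 sin 77.34° = 6.6776 m/s.
At the highest point the vertical velocity is zero, so v_y² = 2 g h_max.
h_max = (6.6776)² / (2 × 9.81) = 44.590 / 19.62 = 2.273 m.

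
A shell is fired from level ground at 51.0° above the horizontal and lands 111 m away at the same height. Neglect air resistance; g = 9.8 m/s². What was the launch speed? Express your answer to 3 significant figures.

33.3 m/s

On level ground, R = v₀² sin(2θ) / g, so v₀ = √(R g / sin 2θ).
sin(2 × 51.0°) = 0.9781.
v₀ = √(111 × 9.8 / 0.9781) = √1112 = 33.3 m/s.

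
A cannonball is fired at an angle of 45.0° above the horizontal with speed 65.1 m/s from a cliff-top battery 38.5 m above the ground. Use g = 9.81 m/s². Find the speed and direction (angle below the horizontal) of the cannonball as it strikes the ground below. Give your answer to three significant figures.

70.7 m/s at 49.4° below the horizontal

v_x = 65.1 cos 45.0° = 46.03 m/s (constant).
|v_y| at impact = √((46.03)² + 2×9.81×38.5) = 53.61 m/s.
Speed = √(46.03² + 53.61²) = 70.7 m/s; angle = arctan(53.61/46.03) = 49.4° below horizontal.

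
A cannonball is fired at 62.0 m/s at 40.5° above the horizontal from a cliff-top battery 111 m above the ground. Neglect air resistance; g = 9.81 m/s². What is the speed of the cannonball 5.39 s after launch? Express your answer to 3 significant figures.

v_x = 62.0 cos 40.5° = 47.15 m/s (constant).
v_y(t) = 62.0 sin 40.5° − g t = 40.27 − 9.81 × 5.39 = -12.61 m/s.
Speed = √(v_x² + v_y²) = √(2223 + 159.0) = 48.8 m/s.

48.8 m/s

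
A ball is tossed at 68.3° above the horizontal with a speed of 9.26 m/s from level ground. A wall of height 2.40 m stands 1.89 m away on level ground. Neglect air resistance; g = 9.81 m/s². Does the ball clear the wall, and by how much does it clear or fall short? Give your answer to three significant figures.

v_x = 9.26 cos 68.3° = 3.424 m/s; v_y0 = 9.26 sin 68.3° = 8.604 m/s.
Time to reach the wall: t = 1.89 / 3.424 = 0.5520 s.
Height at that point: y = 8.604×0.5520 − 4.905×0.5520² = 3.255 m.
That is 3.255 − 2.40 = 0.855 m above the top of the wall, so the ball clears it.

Yes — it clears the wall by 0.855 m.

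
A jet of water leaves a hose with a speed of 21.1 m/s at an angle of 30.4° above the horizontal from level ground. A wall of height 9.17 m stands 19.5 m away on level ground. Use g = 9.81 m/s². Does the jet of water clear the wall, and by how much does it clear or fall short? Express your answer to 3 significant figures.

No — it falls 3.36 m short of clearing the wall.

v_x = 21.1 cos 30.4° = 18.20 m/s; v_y0 = 21.1 sin 30.4° = 10.68 m/s.
Time to reach the wall: t = 19.5 / 18.20 = 1.071 s.
Height at that point: y = 10.68×1.071 − 4.905×1.071² = 5.812 m.
That is 9.17 − 5.812 = 3.36 m below the top of the wall, so the jet of water does not clear it.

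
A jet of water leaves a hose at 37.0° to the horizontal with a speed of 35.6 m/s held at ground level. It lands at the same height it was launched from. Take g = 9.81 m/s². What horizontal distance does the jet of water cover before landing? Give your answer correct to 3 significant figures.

For level ground, R = v₀² sin(2θ) / g.
sin(2 × 37.0°) = sin 74.00° = 0.9613.
R = (35.6)² × 0.9613 / 9.81 = 124 m.

124 m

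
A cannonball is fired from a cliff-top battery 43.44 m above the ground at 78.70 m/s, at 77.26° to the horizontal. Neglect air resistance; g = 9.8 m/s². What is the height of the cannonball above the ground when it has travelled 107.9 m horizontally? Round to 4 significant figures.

331.3 m

v_x = 78.70 cos 77.26° = 17.355 m/s, v_y0 = 78.70 sin 77.26° = 76.762 m/s.
Time to reach x = 107.9 m: t = x / v_x = 107.9 / 17.355 = 6.2172 s.
y = 43.44 + v_y0 t − ½ g t² = 43.44 + 76.762×6.2172 − 4.900×6.2172² = 331.3 m.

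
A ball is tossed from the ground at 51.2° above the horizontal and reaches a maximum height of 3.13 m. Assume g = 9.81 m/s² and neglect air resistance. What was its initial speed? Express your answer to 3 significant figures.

At maximum height v_y = 0, so (v₀ sin θ)² = 2 g H.
v₀ sin 51.2° = √(2 × 9.81 × 3.13) = 7.836 m/s.
v₀ = 7.836 / sin 51.2° = 7.836 / 0.7793 = 10.1 m/s.

10.1 m/s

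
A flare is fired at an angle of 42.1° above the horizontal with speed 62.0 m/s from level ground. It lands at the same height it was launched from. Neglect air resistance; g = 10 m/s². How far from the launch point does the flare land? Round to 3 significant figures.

Components: v_x = 62.0 cos 42.1° = 46.00 m/s, v_y = 62.0 sin 42.1° = 41.57 m/s.
Time of flight (same landing height): t = 2 v_y / g = 2 × 41.57 / 10 = 8.314 s.
Range: R = v_x · t = 46.00 × 8.314 = 382 m.

382 m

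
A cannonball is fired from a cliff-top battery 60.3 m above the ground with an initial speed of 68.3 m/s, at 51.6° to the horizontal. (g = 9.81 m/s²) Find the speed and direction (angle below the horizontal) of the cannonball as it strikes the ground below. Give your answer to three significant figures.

76.5 m/s at 56.3° below the horizontal

v_x = 68.3 cos 51.6° = 42.42 m/s (constant).
|v_y| at impact = √((53.53)² + 2×9.81×60.3) = 63.63 m/s.
Speed = √(42.42² + 63.63²) = 76.5 m/s; angle = arctan(63.63/42.42) = 56.3° below horizontal.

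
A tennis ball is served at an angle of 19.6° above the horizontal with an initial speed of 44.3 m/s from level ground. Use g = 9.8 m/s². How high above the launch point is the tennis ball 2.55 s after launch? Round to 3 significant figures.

v_y0 = 44.3 sin 19.6° = 14.86 m/s.
y(t) = v_y0 t − ½ g t² = 14.86×2.55 − 4.900×2.55² = 6.03 m.

6.03 m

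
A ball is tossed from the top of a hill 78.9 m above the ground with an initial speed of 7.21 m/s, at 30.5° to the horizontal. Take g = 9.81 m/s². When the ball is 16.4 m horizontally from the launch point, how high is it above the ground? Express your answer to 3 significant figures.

v_x = 7.21 cos 30.5° = 6.212 m/s, v_y0 = 7.21 sin 30.5° = 3.659 m/s.
Time to reach x = 16.4 m: t = x / v_x = 16.4 / 6.212 = 2.640 s.
y = 78.9 + v_y0 t − ½ g t² = 78.9 + 3.659×2.640 − 4.905×2.640² = 54.4 m.

54.4 m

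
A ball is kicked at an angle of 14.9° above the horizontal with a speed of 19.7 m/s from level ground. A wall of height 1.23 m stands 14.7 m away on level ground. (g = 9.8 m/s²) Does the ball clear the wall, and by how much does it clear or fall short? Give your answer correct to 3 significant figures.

No — it falls 0.240 m short of clearing the wall.

v_x = 19.7 cos 14.9° = 19.04 m/s; v_y0 = 19.7 sin 14.9° = 5.066 m/s.
Time to reach the wall: t = 14.7 / 19.04 = 0.7721 s.
Height at that point: y = 5.066×0.7721 − 4.900×0.7721² = 0.9904 m.
That is 1.23 − 0.9904 = 0.240 m below the top of the wall, so the ball does not clear it.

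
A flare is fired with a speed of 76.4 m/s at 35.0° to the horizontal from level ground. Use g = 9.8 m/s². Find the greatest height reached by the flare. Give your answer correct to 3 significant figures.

Vertical component of launch velocity: v_y = 76.4 sin 35.0° = 43.82 m/s.
At the highest point the vertical velocity is zero, so v_y² = 2 g h_max.
h_max = (43.82)² / (2 × 9.8) = 1920 / 19.60 = 98.0 m.

98.0 m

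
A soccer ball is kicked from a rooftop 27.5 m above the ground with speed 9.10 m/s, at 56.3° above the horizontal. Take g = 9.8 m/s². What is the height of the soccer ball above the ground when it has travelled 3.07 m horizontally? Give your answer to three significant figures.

v_x = 9.10 cos 56.3° = 5.049 m/s, v_y0 = 9.10 sin 56.3° = 7.571 m/s.
Time to reach x = 3.07 m: t = x / v_x = 3.07 / 5.049 = 0.6080 s.
y = 27.5 + v_y0 t − ½ g t² = 27.5 + 7.571×0.6080 − 4.900×0.6080² = 30.3 m.

30.3 m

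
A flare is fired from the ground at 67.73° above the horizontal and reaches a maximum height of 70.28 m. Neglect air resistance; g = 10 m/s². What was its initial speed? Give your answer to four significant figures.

At maximum height v_y = 0, so (v₀ sin θ)² = 2 g H.
v₀ sin 67.73° = √(2 × 10 × 70.28) = 37.491 m/s.
v₀ = 37.491 / sin 67.73° = 37.491 / 0.9254 = 40.51 m/s.

40.51 m/s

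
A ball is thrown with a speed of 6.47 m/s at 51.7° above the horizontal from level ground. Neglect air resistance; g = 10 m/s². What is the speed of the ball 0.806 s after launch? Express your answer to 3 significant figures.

v_x = 6.47 cos 51.7° = 4.010 m/s (constant).
v_y(t) = 6.47 sin 51.7° − g t = 5.078 − 10 × 0.806 = -2.982 m/s.
Speed = √(v_x² + v_y²) = √(16.08 + 8.892) = 5.00 m/s.

5.00 m/s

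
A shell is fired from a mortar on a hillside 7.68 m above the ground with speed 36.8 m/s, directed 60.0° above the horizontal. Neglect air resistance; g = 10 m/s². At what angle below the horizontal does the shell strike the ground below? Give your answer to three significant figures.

v_x = 36.8 cos 60.0° = 18.40 m/s.
At impact |v_y| = √(v_y0² + 2 g h) = √(31.87² + 2×10×7.68) = 34.19 m/s.
Angle below horizontal = arctan(|v_y| / v_x) = arctan(34.19 / 18.40) = 61.7°.

61.7°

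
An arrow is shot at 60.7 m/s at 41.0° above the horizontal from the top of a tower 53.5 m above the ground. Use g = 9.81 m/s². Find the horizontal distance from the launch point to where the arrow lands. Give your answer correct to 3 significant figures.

Components: v_x = 60.7 cos 41.0° = 45.81 m/s, v_y = 60.7 sin 41.0° = 39.82 m/s.
Vertical: 0 = 53.5 + 39.82 t − ½(9.81) t² ⇒ 4.905 t² − 39.82 t − 53.5 = 0.
t = [39.82 + √(1586 + 1050)] / 9.810 = 9.293 s.
Horizontal: R = v_x · t = 45.81 × 9.293 = 426 m.

426 m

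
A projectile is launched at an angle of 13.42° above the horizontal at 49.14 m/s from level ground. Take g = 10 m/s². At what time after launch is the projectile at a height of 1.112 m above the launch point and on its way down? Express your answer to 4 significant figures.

v_y0 = 49.14 sin 13.42° = 11.405 m/s.
Set y = v_y0 t − ½ g t² = 1.112: 5.000 t² − 11.405 t + 1.112 = 0.
t = [11.405 ± √(130.07 − 22.240)] / 10 = (11.405 ± 10.384) / 10, giving t = 0.1021 s or t = 2.179 s.
On the way down corresponds to the larger root: t = 2.179 s.

2.179 s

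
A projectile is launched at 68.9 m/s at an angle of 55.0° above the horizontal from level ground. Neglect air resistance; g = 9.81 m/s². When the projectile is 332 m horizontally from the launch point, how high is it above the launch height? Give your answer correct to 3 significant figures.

v_x = 68.9 cos 55.0° = 39.52 m/s, v_y0 = 68.9 sin 55.0° = 56.44 m/s.
Time to reach x = 332 m: t = x / v_x = 332 / 39.52 = 8.401 s.
y = v_y0 t − ½ g t² = 56.44×8.401 − 4.905×8.401² = 128 m.

128 m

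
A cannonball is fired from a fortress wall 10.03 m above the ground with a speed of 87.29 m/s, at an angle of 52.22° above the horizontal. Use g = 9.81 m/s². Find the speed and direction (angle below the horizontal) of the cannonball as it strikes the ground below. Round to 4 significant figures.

88.41 m/s at 52.78° below the horizontal

v_x = 87.29 cos 52.22° = 53.477 m/s (constant).
|v_y| at impact = √((68.991)² + 2×9.81×10.03) = 70.403 m/s.
Speed = √(53.477² + 70.403²) = 88.41 m/s; angle = arctan(70.403/53.477) = 52.78° below horizontal.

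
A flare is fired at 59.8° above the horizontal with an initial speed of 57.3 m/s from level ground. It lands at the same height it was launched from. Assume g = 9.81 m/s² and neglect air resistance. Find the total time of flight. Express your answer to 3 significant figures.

Vertical component: v_y = 57.3 sin 59.8° = 49.52 m/s.
For a projectile landing at launch height, time of flight is t = 2 v_y / g = 2 × 49.52 / 9.81 = 10.1 s.

10.1 s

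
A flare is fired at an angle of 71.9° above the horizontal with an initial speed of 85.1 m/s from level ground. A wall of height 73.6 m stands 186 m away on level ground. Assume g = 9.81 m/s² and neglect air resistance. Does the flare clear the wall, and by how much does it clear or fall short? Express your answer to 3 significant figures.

v_x = 85.1 cos 71.9° = 26.44 m/s; v_y0 = 85.1 sin 71.9° = 80.89 m/s.
Time to reach the wall: t = 186 / 26.44 = 7.035 s.
Height at that point: y = 80.89×7.035 − 4.905×7.035² = 326.3 m.
That is 326.3 − 73.6 = 253 m above the top of the wall, so the flare clears it.

Yes — it clears the wall by 253 m.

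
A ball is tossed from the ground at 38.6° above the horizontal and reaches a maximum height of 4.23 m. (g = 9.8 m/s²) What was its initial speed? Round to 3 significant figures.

14.6 m/s

At maximum height v_y = 0, so (v₀ sin θ)² = 2 g H.
v₀ sin 38.6° = √(2 × 9.8 × 4.23) = 9.105 m/s.
v₀ = 9.105 / sin 38.6° = 9.105 / 0.6239 = 14.6 m/s.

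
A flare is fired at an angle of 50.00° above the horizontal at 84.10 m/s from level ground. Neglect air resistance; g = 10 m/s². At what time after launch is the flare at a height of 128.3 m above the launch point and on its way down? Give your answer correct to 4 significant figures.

v_y0 = 84.10 sin 50.00° = 64.424 m/s.
Set y = v_y0 t − ½ g t² = 128.3: 5.000 t² − 64.424 t + 128.3 = 0.
t = [64.424 ± √(4150.5 − 2566.0)] / 10 = (64.424 ± 39.806) / 10, giving t = 2.462 s or t = 10.42 s.
On the way down corresponds to the larger root: t = 10.42 s.

10.42 s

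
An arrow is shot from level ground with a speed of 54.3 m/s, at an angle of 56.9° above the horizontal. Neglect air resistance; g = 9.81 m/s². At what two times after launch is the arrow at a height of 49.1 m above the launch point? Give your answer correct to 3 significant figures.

1.25 s and 8.03 s

v_y0 = 54.3 sin 56.9° = 45.49 m/s.
Set y = v_y0 t − ½ g t² = 49.1: 4.905 t² − 45.49 t + 49.1 = 0.
t = [45.49 ± √(2069 − 963.3)] / 9.81 = (45.49 ± 33.25) / 9.81, giving t = 1.25 s or t = 8.03 s.
So the arrow is at 49.1 m at t = 1.25 s (rising) and t = 8.03 s (falling).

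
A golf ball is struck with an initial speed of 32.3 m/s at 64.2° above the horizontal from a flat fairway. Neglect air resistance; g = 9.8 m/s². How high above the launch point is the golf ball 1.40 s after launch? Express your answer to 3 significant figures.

31.1 m

v_y0 = 32.3 sin 64.2° = 29.08 m/s.
y(t) = v_y0 t − ½ g t² = 29.08×1.40 − 4.900×1.40² = 31.1 m.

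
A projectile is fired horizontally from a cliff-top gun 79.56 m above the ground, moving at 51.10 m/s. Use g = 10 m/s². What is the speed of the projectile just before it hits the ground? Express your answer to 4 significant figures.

64.83 m/s

Fall time: t = √(2 × 79.56 / 10) = 3.9890 s.
At impact: v_x = 51.10 m/s (unchanged), v_y = g t = 10 × 3.9890 = 39.890 m/s.
Speed = √(v_x² + v_y²) = √(2611.2 + 1591.2) = 64.83 m/s.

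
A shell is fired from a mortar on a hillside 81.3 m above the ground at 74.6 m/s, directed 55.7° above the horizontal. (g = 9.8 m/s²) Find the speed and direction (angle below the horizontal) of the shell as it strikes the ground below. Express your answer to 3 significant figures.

v_x = 74.6 cos 55.7° = 42.04 m/s (constant).
|v_y| at impact = √((61.63)² + 2×9.8×81.3) = 73.43 m/s.
Speed = √(42.04² + 73.43²) = 84.6 m/s; angle = arctan(73.43/42.04) = 60.2° below horizontal.

84.6 m/s at 60.2° below the horizontal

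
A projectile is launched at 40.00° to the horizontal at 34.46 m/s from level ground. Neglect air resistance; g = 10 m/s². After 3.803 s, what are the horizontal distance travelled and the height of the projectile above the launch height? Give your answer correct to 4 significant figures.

v_x = 34.46 cos 40.00° = 26.398 m/s; v_y0 = 34.46 sin 40.00° = 22.150 m/s.
x = v_x t = 26.398 × 3.803 = 100.4 m.
y = v_y0 t − ½ g t² = 22.150×3.803 − 5.000×3.803² = 11.92 m.

x = 100.4 m, y = 11.92 m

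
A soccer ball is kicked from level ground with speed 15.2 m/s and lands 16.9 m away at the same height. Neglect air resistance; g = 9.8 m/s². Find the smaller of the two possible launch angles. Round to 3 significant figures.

22.9°

Level-ground range: R = v₀² sin(2θ)/g ⇒ sin 2θ = R g / v₀² = 16.9×9.8/15.2² = 0.7168.
2θ = arcsin(0.7168) = 45.79° or 180° − 45.79° = 134.21°.
So θ = 22.9° or θ = 67.1°.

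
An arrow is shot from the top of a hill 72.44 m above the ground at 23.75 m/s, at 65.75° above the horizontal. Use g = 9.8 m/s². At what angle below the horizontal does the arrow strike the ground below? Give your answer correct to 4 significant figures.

v_x = 23.75 cos 65.75° = 9.7546 m/s.
At impact |v_y| = √(v_y0² + 2 g h) = √(21.654² + 2×9.8×72.44) = 43.459 m/s.
Angle below horizontal = arctan(|v_y| / v_x) = arctan(43.459 / 9.7546) = 77.35°.

77.35°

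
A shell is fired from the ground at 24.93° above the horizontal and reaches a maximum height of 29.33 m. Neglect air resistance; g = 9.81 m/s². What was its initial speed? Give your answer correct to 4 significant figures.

56.91 m/s

At maximum height v_y = 0, so (v₀ sin θ)² = 2 g H.
v₀ sin 24.93° = √(2 × 9.81 × 29.33) = 23.989 m/s.
v₀ = 23.989 / sin 24.93° = 23.989 / 0.4215 = 56.91 m/s.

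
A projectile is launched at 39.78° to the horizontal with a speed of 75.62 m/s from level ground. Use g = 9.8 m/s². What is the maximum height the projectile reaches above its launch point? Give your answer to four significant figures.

119.4 m

Vertical component of launch velocity: v_y = 75.62 sin 39.78° = 48.385 m/s.
At the highest point the vertical velocity is zero, so v_y² = 2 g h_max.
h_max = (48.385)² / (2 × 9.8) = 2341.1 / 19.60 = 119.4 m.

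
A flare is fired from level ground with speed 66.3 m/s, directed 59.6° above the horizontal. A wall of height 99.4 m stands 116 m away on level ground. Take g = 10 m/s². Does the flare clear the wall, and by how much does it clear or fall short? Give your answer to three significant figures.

v_x = 66.3 cos 59.6° = 33.55 m/s; v_y0 = 66.3 sin 59.6° = 57.18 m/s.
Time to reach the wall: t = 116 / 33.55 = 3.458 s.
Height at that point: y = 57.18×3.458 − 5.000×3.458² = 137.9 m.
That is 137.9 − 99.4 = 38.5 m above the top of the wall, so the flare clears it.

Yes — it clears the wall by 38.5 m.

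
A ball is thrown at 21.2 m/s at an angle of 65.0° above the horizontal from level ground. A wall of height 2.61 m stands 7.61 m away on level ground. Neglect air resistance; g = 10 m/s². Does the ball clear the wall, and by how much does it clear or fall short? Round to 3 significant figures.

Yes — it clears the wall by 10.1 m.

v_x = 21.2 cos 65.0° = 8.960 m/s; v_y0 = 21.2 sin 65.0° = 19.21 m/s.
Time to reach the wall: t = 7.61 / 8.960 = 0.8493 s.
Height at that point: y = 19.21×0.8493 − 5.000×0.8493² = 12.71 m.
That is 12.71 − 2.61 = 10.1 m above the top of the wall, so the ball clears it.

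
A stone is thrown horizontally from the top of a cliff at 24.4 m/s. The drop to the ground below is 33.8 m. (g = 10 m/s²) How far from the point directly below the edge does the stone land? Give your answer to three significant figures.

63.4 m

Initial vertical velocity is zero, so the fall time comes from h = ½ g t²: t = √(2 × 33.8 / 10) = 2.600 s.
Horizontal motion is uniform at 24.4 m/s, so x = 24.4 × 2.600 = 63.4 m.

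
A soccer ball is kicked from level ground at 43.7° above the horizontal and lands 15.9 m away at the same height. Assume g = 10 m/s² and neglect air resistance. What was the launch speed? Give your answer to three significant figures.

12.6 m/s

On level ground, R = v₀² sin(2θ) / g, so v₀ = √(R g / sin 2θ).
sin(2 × 43.7°) = 0.9990.
v₀ = √(15.9 × 10 / 0.9990) = √159.2 = 12.6 m/s.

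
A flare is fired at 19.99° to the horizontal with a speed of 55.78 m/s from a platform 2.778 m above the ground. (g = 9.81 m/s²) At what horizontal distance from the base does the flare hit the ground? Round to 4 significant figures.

Components: v_x = 55.78 cos 19.99° = 52.419 m/s, v_y = 55.78 sin 19.99° = 19.069 m/s.
Vertical: 0 = 2.778 + 19.069 t − ½(9.81) t² ⇒ 4.905 t² − 19.069 t − 2.778 = 0.
t = [19.069 + √(363.63 + 54.504)] / 9.810 = 4.0283 s.
Horizontal: R = v_x · t = 52.419 × 4.0283 = 211.2 m.

211.2 m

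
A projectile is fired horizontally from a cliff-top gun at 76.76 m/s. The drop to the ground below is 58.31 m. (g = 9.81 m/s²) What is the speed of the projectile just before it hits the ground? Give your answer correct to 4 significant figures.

83.88 m/s

Fall time: t = √(2 × 58.31 / 9.81) = 3.4479 s.
At impact: v_x = 76.76 m/s (unchanged), v_y = g t = 9.81 × 3.4479 = 33.824 m/s.
Speed = √(v_x² + v_y²) = √(5892.1 + 1144.1) = 83.88 m/s.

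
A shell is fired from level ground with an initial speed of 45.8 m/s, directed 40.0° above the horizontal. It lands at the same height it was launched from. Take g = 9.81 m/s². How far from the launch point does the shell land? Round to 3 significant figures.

211 m

Components: v_x = 45.8 cos 40.0° = 35.08 m/s, v_y = 45.8 sin 40.0° = 29.44 m/s.
Time of flight (same landing height): t = 2 v_y / g = 2 × 29.44 / 9.81 = 6.002 s.
Range: R = v_x · t = 35.08 × 6.002 = 211 m.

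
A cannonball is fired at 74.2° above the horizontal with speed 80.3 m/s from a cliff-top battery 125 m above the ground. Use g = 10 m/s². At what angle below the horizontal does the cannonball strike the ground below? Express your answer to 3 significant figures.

v_x = 80.3 cos 74.2° = 21.86 m/s.
At impact |v_y| = √(v_y0² + 2 g h) = √(77.27² + 2×10×125) = 92.04 m/s.
Angle below horizontal = arctan(|v_y| / v_x) = arctan(92.04 / 21.86) = 76.6°.

76.6°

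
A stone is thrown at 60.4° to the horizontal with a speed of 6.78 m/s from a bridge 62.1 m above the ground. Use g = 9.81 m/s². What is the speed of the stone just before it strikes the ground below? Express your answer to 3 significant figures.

v_x = 6.78 cos 60.4° = 3.349 m/s is unchanged throughout.
For the vertical component, v_y² = v_y0² + 2 g h = (5.895)² + 2×9.81×62.1 = 1253, so |v_y| = 35.40 m/s.
Impact speed = √(v_x² + v_y²) = √(11.22 + 1253) = 35.6 m/s.

35.6 m/s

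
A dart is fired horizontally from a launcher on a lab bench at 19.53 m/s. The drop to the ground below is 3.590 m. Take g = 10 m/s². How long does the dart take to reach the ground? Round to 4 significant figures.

The horizontal speed doesn't affect the fall. With v_y0 = 0, h = ½ g t².
t = √(2 × 3.590 / 10) = √0.71800 = 0.8473 s.

0.8473 s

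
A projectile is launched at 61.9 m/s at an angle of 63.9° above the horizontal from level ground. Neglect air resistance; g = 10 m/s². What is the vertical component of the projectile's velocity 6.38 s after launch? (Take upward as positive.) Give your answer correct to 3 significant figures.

Initial vertical component: v_y0 = 61.9 sin 63.9° = 55.59 m/s.
v_y(t) = v_y0 − g t = 55.59 − 10 × 6.38 = -8.21 m/s.

-8.21 m/s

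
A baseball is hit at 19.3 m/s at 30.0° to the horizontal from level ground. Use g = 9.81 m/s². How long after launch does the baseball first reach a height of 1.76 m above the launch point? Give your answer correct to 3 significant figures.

0.203 s

v_y0 = 19.3 sin 30.0° = 9.650 m/s.
Set y = v_y0 t − ½ g t² = 1.76: 4.905 t² − 9.650 t + 1.76 = 0.
t = [9.650 ± √(93.12 − 34.53)] / 9.81 = (9.650 ± 7.654) / 9.81, giving t = 0.203 s or t = 1.76 s.
The baseball is on the way up at the first time, so t = 0.203 s.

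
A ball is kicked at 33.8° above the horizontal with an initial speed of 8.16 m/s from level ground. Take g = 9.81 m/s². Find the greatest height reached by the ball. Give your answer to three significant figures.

Vertical component of launch velocity: v_y = 8.16 sin 33.8° = 4.539 m/s.
At the highest point the vertical velocity is zero, so v_y² = 2 g h_max.
h_max = (4.539)² / (2 × 9.81) = 20.60 / 19.62 = 1.05 m.

1.05 m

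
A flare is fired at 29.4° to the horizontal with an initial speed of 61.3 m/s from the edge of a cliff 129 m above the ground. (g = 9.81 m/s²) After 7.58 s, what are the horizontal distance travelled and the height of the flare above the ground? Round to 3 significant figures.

v_x = 61.3 cos 29.4° = 53.41 m/s; v_y0 = 61.3 sin 29.4° = 30.09 m/s.
x = v_x t = 53.41 × 7.58 = 405 m.
y = 129 + v_y0 t − ½ g t² = 75.3 m.

x = 405 m, y = 75.3 m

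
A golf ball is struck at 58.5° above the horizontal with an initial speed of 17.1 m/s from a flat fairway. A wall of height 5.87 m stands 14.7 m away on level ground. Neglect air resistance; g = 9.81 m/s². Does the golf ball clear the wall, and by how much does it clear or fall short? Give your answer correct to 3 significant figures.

v_x = 17.1 cos 58.5° = 8.935 m/s; v_y0 = 17.1 sin 58.5° = 14.58 m/s.
Time to reach the wall: t = 14.7 / 8.935 = 1.645 s.
Height at that point: y = 14.58×1.645 − 4.905×1.645² = 10.71 m.
That is 10.71 − 5.87 = 4.84 m above the top of the wall, so the golf ball clears it.

Yes — it clears the wall by 4.84 m.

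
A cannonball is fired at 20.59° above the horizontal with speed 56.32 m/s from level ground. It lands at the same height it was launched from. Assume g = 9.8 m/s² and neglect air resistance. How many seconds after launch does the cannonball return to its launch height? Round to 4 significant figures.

4.042 s

Vertical component: v_y = 56.32 sin 20.59° = 19.807 m/s.
For a projectile landing at launch height, time of flight is t = 2 v_y / g = 2 × 19.807 / 9.8 = 4.042 s.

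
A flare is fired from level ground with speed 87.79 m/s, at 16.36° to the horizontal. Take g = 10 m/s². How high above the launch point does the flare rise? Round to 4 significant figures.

30.57 m

Vertical component of launch velocity: v_y = 87.79 sin 16.36° = 24.728 m/s.
At the highest point the vertical velocity is zero, so v_y² = 2 g h_max.
h_max = (24.728)² / (2 × 10) = 611.47 / 20.00 = 30.57 m.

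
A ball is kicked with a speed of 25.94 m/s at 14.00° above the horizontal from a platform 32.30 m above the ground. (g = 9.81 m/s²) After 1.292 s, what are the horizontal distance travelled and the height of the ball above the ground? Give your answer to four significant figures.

v_x = 25.94 cos 14.00° = 25.169 m/s; v_y0 = 25.94 sin 14.00° = 6.2755 m/s.
x = v_x t = 25.169 × 1.292 = 32.52 m.
y = 32.30 + v_y0 t − ½ g t² = 32.22 m.

x = 32.52 m, y = 32.22 m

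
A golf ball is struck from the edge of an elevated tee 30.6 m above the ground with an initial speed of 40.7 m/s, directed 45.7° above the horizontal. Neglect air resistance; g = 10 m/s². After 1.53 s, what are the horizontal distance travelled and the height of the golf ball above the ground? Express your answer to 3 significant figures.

v_x = 40.7 cos 45.7° = 28.43 m/s; v_y0 = 40.7 sin 45.7° = 29.13 m/s.
x = v_x t = 28.43 × 1.53 = 43.5 m.
y = 30.6 + v_y0 t − ½ g t² = 63.5 m.

x = 43.5 m, y = 63.5 m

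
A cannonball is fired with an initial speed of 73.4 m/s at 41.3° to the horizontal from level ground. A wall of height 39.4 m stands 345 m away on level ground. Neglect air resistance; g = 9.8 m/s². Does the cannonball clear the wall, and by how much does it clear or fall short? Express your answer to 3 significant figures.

Yes — it clears the wall by 71.9 m.

v_x = 73.4 cos 41.3° = 55.14 m/s; v_y0 = 73.4 sin 41.3° = 48.44 m/s.
Time to reach the wall: t = 345 / 55.14 = 6.257 s.
Height at that point: y = 48.44×6.257 − 4.900×6.257² = 111.3 m.
That is 111.3 − 39.4 = 71.9 m above the top of the wall, so the cannonball clears it.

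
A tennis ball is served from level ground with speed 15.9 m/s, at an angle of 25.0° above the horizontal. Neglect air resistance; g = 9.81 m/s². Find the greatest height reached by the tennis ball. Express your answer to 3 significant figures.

Vertical component of launch velocity: v_y = 15.9 sin 25.0° = 6.720 m/s.
At the highest point the vertical velocity is zero, so v_y² = 2 g h_max.
h_max = (6.720)² / (2 × 9.81) = 45.16 / 19.62 = 2.30 m.

2.30 m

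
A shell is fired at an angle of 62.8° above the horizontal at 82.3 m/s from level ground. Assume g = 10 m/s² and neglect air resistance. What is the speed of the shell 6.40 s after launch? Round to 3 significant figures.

38.7 m/s

v_x = 82.3 cos 62.8° = 37.62 m/s (constant).
v_y(t) = 82.3 sin 62.8° − g t = 73.20 − 10 × 6.40 = 9.200 m/s.
Speed = √(v_x² + v_y²) = √(1415 + 84.64) = 38.7 m/s.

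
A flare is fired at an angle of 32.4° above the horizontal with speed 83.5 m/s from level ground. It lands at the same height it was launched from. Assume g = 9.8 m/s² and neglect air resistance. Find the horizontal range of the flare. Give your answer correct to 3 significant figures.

Components: v_x = 83.5 cos 32.4° = 70.50 m/s, v_y = 83.5 sin 32.4° = 44.74 m/s.
Time of flight (same landing height): t = 2 v_y / g = 2 × 44.74 / 9.8 = 9.131 s.
Range: R = v_x · t = 70.50 × 9.131 = 644 m.

644 m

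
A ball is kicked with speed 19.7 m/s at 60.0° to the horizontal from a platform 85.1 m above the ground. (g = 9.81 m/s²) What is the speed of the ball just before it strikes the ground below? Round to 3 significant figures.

45.4 m/s

v_x = 19.7 cos 60.0° = 9.850 m/s is unchanged throughout.
For the vertical component, v_y² = v_y0² + 2 g h = (17.06)² + 2×9.81×85.1 = 1961, so |v_y| = 44.28 m/s.
Impact speed = √(v_x² + v_y²) = √(97.02 + 1961) = 45.4 m/s.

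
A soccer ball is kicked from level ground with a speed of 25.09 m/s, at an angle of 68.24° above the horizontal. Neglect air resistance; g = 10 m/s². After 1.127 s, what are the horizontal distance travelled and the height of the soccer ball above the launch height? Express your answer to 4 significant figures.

v_x = 25.09 cos 68.24° = 9.3014 m/s; v_y0 = 25.09 sin 68.24° = 23.302 m/s.
x = v_x t = 9.3014 × 1.127 = 10.48 m.
y = v_y0 t − ½ g t² = 23.302×1.127 − 5.000×1.127² = 19.91 m.

x = 10.48 m, y = 19.91 m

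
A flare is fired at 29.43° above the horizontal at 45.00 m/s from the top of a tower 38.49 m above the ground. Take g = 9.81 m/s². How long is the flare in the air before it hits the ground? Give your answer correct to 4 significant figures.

5.849 s

Vertical component: v_y = 45.00 sin 29.43° = 22.111 m/s.
Taking up as positive with launch at y = 38.49 m, landing at y = 0: 0 = 38.49 + 22.111 t − ½(9.81) t².
Solving 4.905 t² − 22.111 t − 38.49 = 0 gives t = [22.111 + √(22.111² + 4·4.905·38.49)] / 9.810 = 5.849 s.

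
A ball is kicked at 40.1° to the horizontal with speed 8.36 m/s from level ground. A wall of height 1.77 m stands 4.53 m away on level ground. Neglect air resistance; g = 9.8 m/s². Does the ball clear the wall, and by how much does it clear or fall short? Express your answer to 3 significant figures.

v_x = 8.36 cos 40.1° = 6.395 m/s; v_y0 = 8.36 sin 40.1° = 5.385 m/s.
Time to reach the wall: t = 4.53 / 6.395 = 0.7084 s.
Height at that point: y = 5.385×0.7084 − 4.900×0.7084² = 1.356 m.
That is 1.77 − 1.356 = 0.414 m below the top of the wall, so the ball does not clear it.

No — it falls 0.414 m short of clearing the wall.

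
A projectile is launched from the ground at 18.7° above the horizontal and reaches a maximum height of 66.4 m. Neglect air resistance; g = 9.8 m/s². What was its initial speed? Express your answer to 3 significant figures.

At maximum height v_y = 0, so (v₀ sin θ)² = 2 g H.
v₀ sin 18.7° = √(2 × 9.8 × 66.4) = 36.08 m/s.
v₀ = 36.08 / sin 18.7° = 36.08 / 0.3206 = 113 m/s.

113 m/s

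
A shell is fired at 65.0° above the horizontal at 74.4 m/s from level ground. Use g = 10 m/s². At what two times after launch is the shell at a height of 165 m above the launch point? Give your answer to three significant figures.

3.21 s and 10.3 s

v_y0 = 74.4 sin 65.0° = 67.43 m/s.
Set y = v_y0 t − ½ g t² = 165: 5.000 t² − 67.43 t + 165 = 0.
t = [67.43 ± √(4547 − 3300)] / 10 = (67.43 ± 35.31) / 10, giving t = 3.21 s or t = 10.3 s.
So the shell is at 165 m at t = 3.21 s (rising) and t = 10.3 s (falling).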